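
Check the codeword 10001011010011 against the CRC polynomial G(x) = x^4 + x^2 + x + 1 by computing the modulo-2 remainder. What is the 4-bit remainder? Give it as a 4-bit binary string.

Modulo-2 division of 10001011010011 by 10111:
  pos 0: 10001 XOR 10111 = 00110
  pos 2: 11001 XOR 10111 = 01110
  pos 3: 11101 XOR 10111 = 01010
  pos 4: 10100 XOR 10111 = 00011
  pos 7: 11100 XOR 10111 = 01011
  pos 8: 10111 XOR 10111 = 00000
Remainder = 0001 (nonzero — an error is detected).

0001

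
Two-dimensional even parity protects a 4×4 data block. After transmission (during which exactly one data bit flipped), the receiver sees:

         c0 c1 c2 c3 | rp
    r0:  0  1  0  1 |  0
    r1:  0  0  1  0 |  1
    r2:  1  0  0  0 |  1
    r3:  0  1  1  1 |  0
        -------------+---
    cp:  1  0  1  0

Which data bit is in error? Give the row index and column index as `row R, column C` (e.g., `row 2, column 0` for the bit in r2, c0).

Recompute each row's even parity and compare to rp:
  r0: data parity 0, sent rp 0 → ok
  r1: data parity 1, sent rp 1 → ok
  r2: data parity 1, sent rp 1 → ok
  r3: data parity 1, sent rp 0 → mismatch
Recompute each column's even parity and compare to cp:
  c0: data parity 1, sent cp 1 → ok
  c1: data parity 0, sent cp 0 → ok
  c2: data parity 0, sent cp 1 → mismatch
  c3: data parity 0, sent cp 0 → ok
Exactly one row (r3) and one column (c2) fail → the flipped bit is at their intersection.

row 3, column 2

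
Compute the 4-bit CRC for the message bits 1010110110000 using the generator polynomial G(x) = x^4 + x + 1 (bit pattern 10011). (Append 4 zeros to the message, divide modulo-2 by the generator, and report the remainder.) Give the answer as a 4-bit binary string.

0101

Append 4 zeros: 10101101100000000. Divide by 10011 (XOR where the leading bit is 1):
  pos 0: 10101 XOR 10011 = 00110
  pos 2: 11010 XOR 10011 = 01001
  pos 3: 10011 XOR 10011 = 00000
  pos 8: 10000 XOR 10011 = 00011
  pos 11: 11000 XOR 10011 = 01011
  pos 12: 10110 XOR 10011 = 00101
Remainder (last 4 bits) = 0101. This is the CRC / FCS.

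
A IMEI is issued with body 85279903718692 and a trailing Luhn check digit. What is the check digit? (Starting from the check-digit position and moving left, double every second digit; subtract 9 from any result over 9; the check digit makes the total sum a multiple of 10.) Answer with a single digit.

7

Partial digits right→left: 2 9 6 8 1 7 3 0 9 9 7 2 5 8
Double every second digit counting from the check-digit position (so the 1st, 3rd, 5th, ... of the partial from the right).
  doubled (with −9 where >9): 4 3 2 6 9 5 1 → sum 30
  kept as-is: 9 8 7 0 9 2 8 → sum 43
Total = 30 + 43 = 73.
Check digit = (10 − (73 mod 10)) mod 10 = 7.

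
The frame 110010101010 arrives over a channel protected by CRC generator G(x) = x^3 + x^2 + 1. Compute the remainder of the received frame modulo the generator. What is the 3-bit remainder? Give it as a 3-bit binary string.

111

Modulo-2 division of 110010101010 by 1101:
  pos 0: 1100 XOR 1101 = 0001
  pos 3: 1101 XOR 1101 = 0000
  pos 8: 1010 XOR 1101 = 0111
Remainder = 111 (nonzero — an error is detected).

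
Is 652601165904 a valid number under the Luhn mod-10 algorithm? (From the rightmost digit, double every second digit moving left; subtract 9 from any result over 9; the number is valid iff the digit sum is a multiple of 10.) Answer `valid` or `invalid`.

From the right, keep odd positions and double even positions (subtract 9 from any doubled value over 9):
  doubled (positions 2,4,...): 0 1 2 0 4 3 → sum 10
  kept (positions 1,3,...): 4 9 6 1 6 5 → sum 31
Total = 41.
41 mod 10 = 1, so the number is invalid.

invalid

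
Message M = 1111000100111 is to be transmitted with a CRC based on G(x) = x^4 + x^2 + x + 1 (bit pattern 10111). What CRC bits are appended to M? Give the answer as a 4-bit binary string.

Append 4 zeros: 11110001001110000. Divide by 10111 (XOR where the leading bit is 1):
  pos 0: 11110 XOR 10111 = 01001
  pos 1: 10010 XOR 10111 = 00101
  pos 3: 10101 XOR 10111 = 00010
  pos 6: 10001 XOR 10111 = 00110
  pos 8: 11011 XOR 10111 = 01100
  pos 9: 11000 XOR 10111 = 01111
  pos 10: 11110 XOR 10111 = 01001
  pos 11: 10010 XOR 10111 = 00101
Remainder (last 4 bits) = 1010. This is the CRC / FCS.

1010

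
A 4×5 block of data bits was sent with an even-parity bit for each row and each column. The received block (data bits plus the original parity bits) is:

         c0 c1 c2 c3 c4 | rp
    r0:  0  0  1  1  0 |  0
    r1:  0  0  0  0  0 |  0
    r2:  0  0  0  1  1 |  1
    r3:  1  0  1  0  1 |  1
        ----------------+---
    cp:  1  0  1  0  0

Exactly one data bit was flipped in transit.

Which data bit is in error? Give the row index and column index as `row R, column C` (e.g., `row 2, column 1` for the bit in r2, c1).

Recompute each row's even parity and compare to rp:
  r0: data parity 0, sent rp 0 → ok
  r1: data parity 0, sent rp 0 → ok
  r2: data parity 0, sent rp 1 → mismatch
  r3: data parity 1, sent rp 1 → ok
Recompute each column's even parity and compare to cp:
  c0: data parity 1, sent cp 1 → ok
  c1: data parity 0, sent cp 0 → ok
  c2: data parity 0, sent cp 1 → mismatch
  c3: data parity 0, sent cp 0 → ok
  c4: data parity 0, sent cp 0 → ok
Exactly one row (r2) and one column (c2) fail → the flipped bit is at their intersection.

row 2, column 2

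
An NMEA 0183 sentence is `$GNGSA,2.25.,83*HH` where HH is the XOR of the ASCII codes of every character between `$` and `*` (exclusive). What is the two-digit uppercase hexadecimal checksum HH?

XOR the ASCII codes of the payload characters:
  'G' = 0x47 → acc = 0x47
  'N' = 0x4E → acc = 0x09
  'G' = 0x47 → acc = 0x4E
  'S' = 0x53 → acc = 0x1D
  'A' = 0x41 → acc = 0x5C
  ',' = 0x2C → acc = 0x70
  '2' = 0x32 → acc = 0x42
  '.' = 0x2E → acc = 0x6C
  '2' = 0x32 → acc = 0x5E
  '5' = 0x35 → acc = 0x6B
  '.' = 0x2E → acc = 0x45
  ',' = 0x2C → acc = 0x69
  '8' = 0x38 → acc = 0x51
  '3' = 0x33 → acc = 0x62
Checksum = 0x62.

62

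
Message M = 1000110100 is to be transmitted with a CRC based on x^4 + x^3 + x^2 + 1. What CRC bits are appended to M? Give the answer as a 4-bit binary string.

Append 4 zeros: 10001101000000. Divide by 11101 (XOR where the leading bit is 1):
  pos 0: 10001 XOR 11101 = 01100
  pos 1: 11001 XOR 11101 = 00100
  pos 3: 10001 XOR 11101 = 01100
  pos 4: 11000 XOR 11101 = 00101
  pos 6: 10100 XOR 11101 = 01001
  pos 7: 10010 XOR 11101 = 01111
  pos 8: 11110 XOR 11101 = 00011
Remainder (last 4 bits) = 0110. This is the CRC / FCS.

0110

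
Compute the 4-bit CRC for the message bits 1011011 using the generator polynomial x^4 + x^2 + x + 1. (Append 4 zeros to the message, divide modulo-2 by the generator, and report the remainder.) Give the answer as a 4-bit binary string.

0010

Append 4 zeros: 10110110000. Divide by 10111 (XOR where the leading bit is 1):
  pos 0: 10110 XOR 10111 = 00001
  pos 4: 11100 XOR 10111 = 01011
  pos 5: 10110 XOR 10111 = 00001
Remainder (last 4 bits) = 0010. This is the CRC / FCS.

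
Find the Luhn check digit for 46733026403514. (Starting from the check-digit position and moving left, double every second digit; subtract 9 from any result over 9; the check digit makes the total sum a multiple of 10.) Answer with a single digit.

Partial digits right→left: 4 1 5 3 0 4 6 2 0 3 3 7 6 4
Double every second digit counting from the check-digit position (so the 1st, 3rd, 5th, ... of the partial from the right).
  doubled (with −9 where >9): 8 1 0 3 0 6 3 → sum 21
  kept as-is: 1 3 4 2 3 7 4 → sum 24
Total = 21 + 24 = 45.
Check digit = (10 − (45 mod 10)) mod 10 = 5.

5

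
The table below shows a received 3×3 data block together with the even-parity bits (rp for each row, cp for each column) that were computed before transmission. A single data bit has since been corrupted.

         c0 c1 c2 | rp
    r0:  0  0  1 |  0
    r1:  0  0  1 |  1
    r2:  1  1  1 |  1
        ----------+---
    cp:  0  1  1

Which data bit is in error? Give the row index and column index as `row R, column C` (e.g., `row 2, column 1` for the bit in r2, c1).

row 0, column 0

Recompute each row's even parity and compare to rp:
  r0: data parity 1, sent rp 0 → mismatch
  r1: data parity 1, sent rp 1 → ok
  r2: data parity 1, sent rp 1 → ok
Recompute each column's even parity and compare to cp:
  c0: data parity 1, sent cp 0 → mismatch
  c1: data parity 1, sent cp 1 → ok
  c2: data parity 1, sent cp 1 → ok
Exactly one row (r0) and one column (c0) fail → the flipped bit is at their intersection.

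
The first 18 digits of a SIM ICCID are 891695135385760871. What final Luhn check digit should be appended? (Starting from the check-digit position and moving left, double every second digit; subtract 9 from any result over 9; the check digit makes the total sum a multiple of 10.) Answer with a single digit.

Partial digits right→left: 1 7 8 0 6 7 5 8 3 5 3 1 5 9 6 1 9 8
Double every second digit counting from the check-digit position (so the 1st, 3rd, 5th, ... of the partial from the right).
  doubled (with −9 where >9): 2 7 3 1 6 6 1 3 9 → sum 38
  kept as-is: 7 0 7 8 5 1 9 1 8 → sum 46
Total = 38 + 46 = 84.
Check digit = (10 − (84 mod 10)) mod 10 = 6.

6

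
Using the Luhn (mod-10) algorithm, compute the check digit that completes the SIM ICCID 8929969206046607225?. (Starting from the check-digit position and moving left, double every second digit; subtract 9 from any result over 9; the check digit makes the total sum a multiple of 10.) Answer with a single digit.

2

Partial digits right→left: 5 2 2 7 0 6 6 4 0 6 0 2 9 6 9 9 2 9 8
Double every second digit counting from the check-digit position (so the 1st, 3rd, 5th, ... of the partial from the right).
  doubled (with −9 where >9): 1 4 0 3 0 0 9 9 4 7 → sum 37
  kept as-is: 2 7 6 4 6 2 6 9 9 → sum 51
Total = 37 + 51 = 88.
Check digit = (10 − (88 mod 10)) mod 10 = 2.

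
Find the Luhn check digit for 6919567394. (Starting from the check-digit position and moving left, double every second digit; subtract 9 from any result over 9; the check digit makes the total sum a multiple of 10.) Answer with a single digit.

Partial digits right→left: 4 9 3 7 6 5 9 1 9 6
Double every second digit counting from the check-digit position (so the 1st, 3rd, 5th, ... of the partial from the right).
  doubled (with −9 where >9): 8 6 3 9 9 → sum 35
  kept as-is: 9 7 5 1 6 → sum 28
Total = 35 + 28 = 63.
Check digit = (10 − (63 mod 10)) mod 10 = 7.

7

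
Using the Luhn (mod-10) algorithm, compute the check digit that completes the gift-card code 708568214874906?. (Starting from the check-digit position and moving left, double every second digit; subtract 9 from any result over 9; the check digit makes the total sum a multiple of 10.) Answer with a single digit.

0

Partial digits right→left: 6 0 9 4 7 8 4 1 2 8 6 5 8 0 7
Double every second digit counting from the check-digit position (so the 1st, 3rd, 5th, ... of the partial from the right).
  doubled (with −9 where >9): 3 9 5 8 4 3 7 5 → sum 44
  kept as-is: 0 4 8 1 8 5 0 → sum 26
Total = 44 + 26 = 70.
Check digit = (10 − (70 mod 10)) mod 10 = 0.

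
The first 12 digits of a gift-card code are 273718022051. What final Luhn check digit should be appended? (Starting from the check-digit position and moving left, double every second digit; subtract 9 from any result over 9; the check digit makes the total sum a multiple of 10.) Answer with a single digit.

Partial digits right→left: 1 5 0 2 2 0 8 1 7 3 7 2
Double every second digit counting from the check-digit position (so the 1st, 3rd, 5th, ... of the partial from the right).
  doubled (with −9 where >9): 2 0 4 7 5 5 → sum 23
  kept as-is: 5 2 0 1 3 2 → sum 13
Total = 23 + 13 = 36.
Check digit = (10 − (36 mod 10)) mod 10 = 4.

4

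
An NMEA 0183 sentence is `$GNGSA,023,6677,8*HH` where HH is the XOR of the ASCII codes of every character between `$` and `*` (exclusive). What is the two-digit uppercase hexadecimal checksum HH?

XOR the ASCII codes of the payload characters:
  'G' = 0x47 → acc = 0x47
  'N' = 0x4E → acc = 0x09
  'G' = 0x47 → acc = 0x4E
  'S' = 0x53 → acc = 0x1D
  'A' = 0x41 → acc = 0x5C
  ',' = 0x2C → acc = 0x70
  '0' = 0x30 → acc = 0x40
  '2' = 0x32 → acc = 0x72
  '3' = 0x33 → acc = 0x41
  ',' = 0x2C → acc = 0x6D
  '6' = 0x36 → acc = 0x5B
  '6' = 0x36 → acc = 0x6D
  '7' = 0x37 → acc = 0x5A
  '7' = 0x37 → acc = 0x6D
  ',' = 0x2C → acc = 0x41
  '8' = 0x38 → acc = 0x79
Checksum = 0x79.

79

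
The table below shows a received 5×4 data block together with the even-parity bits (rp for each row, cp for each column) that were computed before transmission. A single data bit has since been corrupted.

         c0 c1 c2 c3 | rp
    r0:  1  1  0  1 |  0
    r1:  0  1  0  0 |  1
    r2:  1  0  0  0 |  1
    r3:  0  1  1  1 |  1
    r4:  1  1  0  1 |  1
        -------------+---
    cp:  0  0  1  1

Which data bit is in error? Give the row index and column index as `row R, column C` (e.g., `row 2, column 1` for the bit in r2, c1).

Recompute each row's even parity and compare to rp:
  r0: data parity 1, sent rp 0 → mismatch
  r1: data parity 1, sent rp 1 → ok
  r2: data parity 1, sent rp 1 → ok
  r3: data parity 1, sent rp 1 → ok
  r4: data parity 1, sent rp 1 → ok
Recompute each column's even parity and compare to cp:
  c0: data parity 1, sent cp 0 → mismatch
  c1: data parity 0, sent cp 0 → ok
  c2: data parity 1, sent cp 1 → ok
  c3: data parity 1, sent cp 1 → ok
Exactly one row (r0) and one column (c0) fail → the flipped bit is at their intersection.

row 0, column 0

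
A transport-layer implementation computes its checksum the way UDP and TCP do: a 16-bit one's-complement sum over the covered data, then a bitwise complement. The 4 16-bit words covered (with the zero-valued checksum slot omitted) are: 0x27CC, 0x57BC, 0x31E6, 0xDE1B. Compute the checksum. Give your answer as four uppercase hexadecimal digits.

7075

One's-complement addition (fold any carry out of bit 15 back into bit 0):
  0x27CC + 0x57BC = 0x07F88
  0x7F88 + 0x31E6 = 0x0B16E
  0xB16E + 0xDE1B = 0x18F89 → wrap carry → 0x8F8A
One's-complement sum = 0x8F8A.
Checksum = ~0x8F8A & 0xFFFF = 0x7075.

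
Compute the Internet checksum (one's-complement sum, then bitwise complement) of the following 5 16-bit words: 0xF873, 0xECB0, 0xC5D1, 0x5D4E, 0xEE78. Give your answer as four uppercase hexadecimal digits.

0942

One's-complement addition (fold any carry out of bit 15 back into bit 0):
  0xF873 + 0xECB0 = 0x1E523 → wrap carry → 0xE524
  0xE524 + 0xC5D1 = 0x1AAF5 → wrap carry → 0xAAF6
  0xAAF6 + 0x5D4E = 0x10844 → wrap carry → 0x0845
  0x0845 + 0xEE78 = 0x0F6BD
One's-complement sum = 0xF6BD.
Checksum = ~0xF6BD & 0xFFFF = 0x0942.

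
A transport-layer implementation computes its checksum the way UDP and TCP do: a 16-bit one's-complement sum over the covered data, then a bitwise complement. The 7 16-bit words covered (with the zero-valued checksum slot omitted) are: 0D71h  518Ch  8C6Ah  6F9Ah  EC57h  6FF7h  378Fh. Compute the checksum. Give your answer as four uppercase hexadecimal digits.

One's-complement addition (fold any carry out of bit 15 back into bit 0):
  0x0D71 + 0x518C = 0x05EFD
  0x5EFD + 0x8C6A = 0x0EB67
  0xEB67 + 0x6F9A = 0x15B01 → wrap carry → 0x5B02
  0x5B02 + 0xEC57 = 0x14759 → wrap carry → 0x475A
  0x475A + 0x6FF7 = 0x0B751
  0xB751 + 0x378F = 0x0EEE0
One's-complement sum = 0xEEE0.
Checksum = ~0xEEE0 & 0xFFFF = 0x111F.

111F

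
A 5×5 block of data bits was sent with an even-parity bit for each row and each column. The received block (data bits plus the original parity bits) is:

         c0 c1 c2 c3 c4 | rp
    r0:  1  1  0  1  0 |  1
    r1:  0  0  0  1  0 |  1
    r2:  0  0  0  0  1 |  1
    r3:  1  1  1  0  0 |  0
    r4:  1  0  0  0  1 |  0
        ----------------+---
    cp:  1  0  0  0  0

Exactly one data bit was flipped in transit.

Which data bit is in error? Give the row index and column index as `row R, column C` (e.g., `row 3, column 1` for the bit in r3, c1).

row 3, column 2

Recompute each row's even parity and compare to rp:
  r0: data parity 1, sent rp 1 → ok
  r1: data parity 1, sent rp 1 → ok
  r2: data parity 1, sent rp 1 → ok
  r3: data parity 1, sent rp 0 → mismatch
  r4: data parity 0, sent rp 0 → ok
Recompute each column's even parity and compare to cp:
  c0: data parity 1, sent cp 1 → ok
  c1: data parity 0, sent cp 0 → ok
  c2: data parity 1, sent cp 0 → mismatch
  c3: data parity 0, sent cp 0 → ok
  c4: data parity 0, sent cp 0 → ok
Exactly one row (r3) and one column (c2) fail → the flipped bit is at their intersection.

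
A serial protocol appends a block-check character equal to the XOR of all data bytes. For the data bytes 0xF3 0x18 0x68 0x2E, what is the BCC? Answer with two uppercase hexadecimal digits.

AD

XOR the bytes together:
  start with 0xF3
  0xF3 ⊕ 0x18 = 0xEB
  0xEB ⊕ 0x68 = 0x83
  0x83 ⊕ 0x2E = 0xAD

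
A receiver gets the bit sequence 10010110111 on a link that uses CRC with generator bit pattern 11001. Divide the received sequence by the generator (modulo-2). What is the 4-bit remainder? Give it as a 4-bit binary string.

Modulo-2 division of 10010110111 by 11001:
  pos 0: 10010 XOR 11001 = 01011
  pos 1: 10111 XOR 11001 = 01110
  pos 2: 11101 XOR 11001 = 00100
  pos 4: 10001 XOR 11001 = 01000
  pos 5: 10001 XOR 11001 = 01000
  pos 6: 10001 XOR 11001 = 01000
Remainder = 1000 (nonzero — an error is detected).

1000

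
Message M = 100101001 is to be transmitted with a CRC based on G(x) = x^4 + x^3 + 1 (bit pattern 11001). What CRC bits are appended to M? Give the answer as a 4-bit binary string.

Append 4 zeros: 1001010010000. Divide by 11001 (XOR where the leading bit is 1):
  pos 0: 10010 XOR 11001 = 01011
  pos 1: 10111 XOR 11001 = 01110
  pos 2: 11100 XOR 11001 = 00101
  pos 4: 10101 XOR 11001 = 01100
  pos 5: 11000 XOR 11001 = 00001
Remainder (last 4 bits) = 1000. This is the CRC / FCS.

1000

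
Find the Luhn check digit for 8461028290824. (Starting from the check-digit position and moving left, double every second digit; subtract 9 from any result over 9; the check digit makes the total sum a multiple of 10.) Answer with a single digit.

8

Partial digits right→left: 4 2 8 0 9 2 8 2 0 1 6 4 8
Double every second digit counting from the check-digit position (so the 1st, 3rd, 5th, ... of the partial from the right).
  doubled (with −9 where >9): 8 7 9 7 0 3 7 → sum 41
  kept as-is: 2 0 2 2 1 4 → sum 11
Total = 41 + 11 = 52.
Check digit = (10 − (52 mod 10)) mod 10 = 8.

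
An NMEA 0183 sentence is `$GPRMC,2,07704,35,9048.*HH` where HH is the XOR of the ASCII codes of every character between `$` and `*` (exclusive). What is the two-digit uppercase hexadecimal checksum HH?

60

XOR the ASCII codes of the payload characters:
  'G' = 0x47 → acc = 0x47
  'P' = 0x50 → acc = 0x17
  'R' = 0x52 → acc = 0x45
  'M' = 0x4D → acc = 0x08
  'C' = 0x43 → acc = 0x4B
  ',' = 0x2C → acc = 0x67
  '2' = 0x32 → acc = 0x55
  ',' = 0x2C → acc = 0x79
  '0' = 0x30 → acc = 0x49
  '7' = 0x37 → acc = 0x7E
  '7' = 0x37 → acc = 0x49
  '0' = 0x30 → acc = 0x79
  '4' = 0x34 → acc = 0x4D
  ',' = 0x2C → acc = 0x61
  '3' = 0x33 → acc = 0x52
  '5' = 0x35 → acc = 0x67
  ',' = 0x2C → acc = 0x4B
  '9' = 0x39 → acc = 0x72
  '0' = 0x30 → acc = 0x42
  '4' = 0x34 → acc = 0x76
  '8' = 0x38 → acc = 0x4E
  '.' = 0x2E → acc = 0x60
Checksum = 0x60.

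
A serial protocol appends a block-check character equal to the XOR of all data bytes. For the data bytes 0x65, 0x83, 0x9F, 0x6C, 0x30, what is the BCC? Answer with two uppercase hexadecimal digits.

XOR the bytes together:
  start with 0x65
  0x65 ⊕ 0x83 = 0xE6
  0xE6 ⊕ 0x9F = 0x79
  0x79 ⊕ 0x6C = 0x15
  0x15 ⊕ 0x30 = 0x25

25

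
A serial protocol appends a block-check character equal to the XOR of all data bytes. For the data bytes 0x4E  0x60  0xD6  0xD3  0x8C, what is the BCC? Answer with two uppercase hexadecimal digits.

XOR the bytes together:
  start with 0x4E
  0x4E ⊕ 0x60 = 0x2E
  0x2E ⊕ 0xD6 = 0xF8
  0xF8 ⊕ 0xD3 = 0x2B
  0x2B ⊕ 0x8C = 0xA7

A7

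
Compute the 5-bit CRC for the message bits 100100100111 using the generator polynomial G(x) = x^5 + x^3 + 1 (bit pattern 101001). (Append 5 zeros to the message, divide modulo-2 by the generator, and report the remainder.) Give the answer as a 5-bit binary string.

Append 5 zeros: 10010010011100000. Divide by 101001 (XOR where the leading bit is 1):
  pos 0: 100100 XOR 101001 = 001101
  pos 2: 110110 XOR 101001 = 011111
  pos 3: 111110 XOR 101001 = 010111
  pos 4: 101111 XOR 101001 = 000110
  pos 7: 110110 XOR 101001 = 011111
  pos 8: 111110 XOR 101001 = 010111
  pos 9: 101110 XOR 101001 = 000111
Remainder (last 5 bits) = 11100. This is the CRC / FCS.

11100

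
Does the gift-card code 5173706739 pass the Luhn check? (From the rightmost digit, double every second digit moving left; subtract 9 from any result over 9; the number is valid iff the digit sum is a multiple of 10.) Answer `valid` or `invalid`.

From the right, keep odd positions and double even positions (subtract 9 from any doubled value over 9):
  doubled (positions 2,4,...): 6 3 5 5 1 → sum 20
  kept (positions 1,3,...): 9 7 0 3 1 → sum 20
Total = 40.
40 mod 10 = 0, so the number is valid.

valid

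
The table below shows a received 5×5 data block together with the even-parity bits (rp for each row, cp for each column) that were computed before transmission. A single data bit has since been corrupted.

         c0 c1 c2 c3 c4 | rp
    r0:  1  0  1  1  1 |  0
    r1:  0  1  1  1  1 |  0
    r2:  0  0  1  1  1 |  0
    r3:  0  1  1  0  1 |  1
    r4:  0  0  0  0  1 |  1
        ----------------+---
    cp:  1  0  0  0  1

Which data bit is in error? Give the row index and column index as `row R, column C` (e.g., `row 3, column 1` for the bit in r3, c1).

Recompute each row's even parity and compare to rp:
  r0: data parity 0, sent rp 0 → ok
  r1: data parity 0, sent rp 0 → ok
  r2: data parity 1, sent rp 0 → mismatch
  r3: data parity 1, sent rp 1 → ok
  r4: data parity 1, sent rp 1 → ok
Recompute each column's even parity and compare to cp:
  c0: data parity 1, sent cp 1 → ok
  c1: data parity 0, sent cp 0 → ok
  c2: data parity 0, sent cp 0 → ok
  c3: data parity 1, sent cp 0 → mismatch
  c4: data parity 1, sent cp 1 → ok
Exactly one row (r2) and one column (c3) fail → the flipped bit is at their intersection.

row 2, column 3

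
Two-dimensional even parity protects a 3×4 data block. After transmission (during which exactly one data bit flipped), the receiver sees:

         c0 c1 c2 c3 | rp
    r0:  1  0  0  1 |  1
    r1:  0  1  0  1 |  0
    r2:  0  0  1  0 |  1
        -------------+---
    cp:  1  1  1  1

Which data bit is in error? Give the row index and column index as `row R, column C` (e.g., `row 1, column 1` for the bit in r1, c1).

Recompute each row's even parity and compare to rp:
  r0: data parity 0, sent rp 1 → mismatch
  r1: data parity 0, sent rp 0 → ok
  r2: data parity 1, sent rp 1 → ok
Recompute each column's even parity and compare to cp:
  c0: data parity 1, sent cp 1 → ok
  c1: data parity 1, sent cp 1 → ok
  c2: data parity 1, sent cp 1 → ok
  c3: data parity 0, sent cp 1 → mismatch
Exactly one row (r0) and one column (c3) fail → the flipped bit is at their intersection.

row 0, column 3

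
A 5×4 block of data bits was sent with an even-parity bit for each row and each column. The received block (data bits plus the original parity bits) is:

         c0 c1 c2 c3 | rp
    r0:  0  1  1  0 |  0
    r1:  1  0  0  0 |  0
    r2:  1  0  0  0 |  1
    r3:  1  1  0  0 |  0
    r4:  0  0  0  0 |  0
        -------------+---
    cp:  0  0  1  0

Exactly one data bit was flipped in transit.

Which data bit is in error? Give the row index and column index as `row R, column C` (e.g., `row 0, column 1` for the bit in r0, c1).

row 1, column 0

Recompute each row's even parity and compare to rp:
  r0: data parity 0, sent rp 0 → ok
  r1: data parity 1, sent rp 0 → mismatch
  r2: data parity 1, sent rp 1 → ok
  r3: data parity 0, sent rp 0 → ok
  r4: data parity 0, sent rp 0 → ok
Recompute each column's even parity and compare to cp:
  c0: data parity 1, sent cp 0 → mismatch
  c1: data parity 0, sent cp 0 → ok
  c2: data parity 1, sent cp 1 → ok
  c3: data parity 0, sent cp 0 → ok
Exactly one row (r1) and one column (c0) fail → the flipped bit is at their intersection.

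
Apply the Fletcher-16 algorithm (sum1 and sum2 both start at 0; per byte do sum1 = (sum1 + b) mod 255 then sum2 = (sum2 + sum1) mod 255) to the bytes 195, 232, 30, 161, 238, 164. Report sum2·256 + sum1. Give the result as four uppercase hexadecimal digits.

Running sums (mod 255):
  after byte 0 (195): sum1=195, sum2=195
  after byte 1 (232): sum1=172, sum2=112
  after byte 2 (30): sum1=202, sum2=59
  after byte 3 (161): sum1=108, sum2=167
  after byte 4 (238): sum1=91, sum2=3
  after byte 5 (164): sum1=0, sum2=3
Checksum = sum2·256 + sum1 = 3·256 + 0 = 768 = 0x0300.

0300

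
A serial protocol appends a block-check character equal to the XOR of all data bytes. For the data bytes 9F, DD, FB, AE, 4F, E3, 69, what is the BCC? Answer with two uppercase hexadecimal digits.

D2

XOR the bytes together:
  start with 0x9F
  0x9F ⊕ 0xDD = 0x42
  0x42 ⊕ 0xFB = 0xB9
  0xB9 ⊕ 0xAE = 0x17
  0x17 ⊕ 0x4F = 0x58
  0x58 ⊕ 0xE3 = 0xBB
  0xBB ⊕ 0x69 = 0xD2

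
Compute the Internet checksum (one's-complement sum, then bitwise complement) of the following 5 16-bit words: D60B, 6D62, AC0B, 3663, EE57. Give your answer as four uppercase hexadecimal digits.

One's-complement addition (fold any carry out of bit 15 back into bit 0):
  0xD60B + 0x6D62 = 0x1436D → wrap carry → 0x436E
  0x436E + 0xAC0B = 0x0EF79
  0xEF79 + 0x3663 = 0x125DC → wrap carry → 0x25DD
  0x25DD + 0xEE57 = 0x11434 → wrap carry → 0x1435
One's-complement sum = 0x1435.
Checksum = ~0x1435 & 0xFFFF = 0xEBCA.

EBCA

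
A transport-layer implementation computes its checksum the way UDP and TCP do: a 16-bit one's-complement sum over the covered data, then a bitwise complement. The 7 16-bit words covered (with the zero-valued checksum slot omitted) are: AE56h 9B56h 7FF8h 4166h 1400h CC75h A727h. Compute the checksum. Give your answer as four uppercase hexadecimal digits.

6D56

One's-complement addition (fold any carry out of bit 15 back into bit 0):
  0xAE56 + 0x9B56 = 0x149AC → wrap carry → 0x49AD
  0x49AD + 0x7FF8 = 0x0C9A5
  0xC9A5 + 0x4166 = 0x10B0B → wrap carry → 0x0B0C
  0x0B0C + 0x1400 = 0x01F0C
  0x1F0C + 0xCC75 = 0x0EB81
  0xEB81 + 0xA727 = 0x192A8 → wrap carry → 0x92A9
One's-complement sum = 0x92A9.
Checksum = ~0x92A9 & 0xFFFF = 0x6D56.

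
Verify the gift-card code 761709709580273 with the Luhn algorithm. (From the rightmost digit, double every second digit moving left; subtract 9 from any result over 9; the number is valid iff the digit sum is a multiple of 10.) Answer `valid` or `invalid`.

From the right, keep odd positions and double even positions (subtract 9 from any doubled value over 9):
  doubled (positions 2,4,...): 5 0 1 0 9 5 3 → sum 23
  kept (positions 1,3,...): 3 2 8 9 7 0 1 7 → sum 37
Total = 60.
60 mod 10 = 0, so the number is valid.

valid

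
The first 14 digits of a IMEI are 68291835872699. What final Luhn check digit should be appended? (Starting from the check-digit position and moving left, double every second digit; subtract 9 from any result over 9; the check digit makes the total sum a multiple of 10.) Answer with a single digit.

8

Partial digits right→left: 9 9 6 2 7 8 5 3 8 1 9 2 8 6
Double every second digit counting from the check-digit position (so the 1st, 3rd, 5th, ... of the partial from the right).
  doubled (with −9 where >9): 9 3 5 1 7 9 7 → sum 41
  kept as-is: 9 2 8 3 1 2 6 → sum 31
Total = 41 + 31 = 72.
Check digit = (10 − (72 mod 10)) mod 10 = 8.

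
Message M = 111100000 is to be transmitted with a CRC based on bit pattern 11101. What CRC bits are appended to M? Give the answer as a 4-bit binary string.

Append 4 zeros: 1111000000000. Divide by 11101 (XOR where the leading bit is 1):
  pos 0: 11110 XOR 11101 = 00011
  pos 3: 11000 XOR 11101 = 00101
  pos 5: 10100 XOR 11101 = 01001
  pos 6: 10010 XOR 11101 = 01111
  pos 7: 11110 XOR 11101 = 00011
Remainder (last 4 bits) = 0110. This is the CRC / FCS.

0110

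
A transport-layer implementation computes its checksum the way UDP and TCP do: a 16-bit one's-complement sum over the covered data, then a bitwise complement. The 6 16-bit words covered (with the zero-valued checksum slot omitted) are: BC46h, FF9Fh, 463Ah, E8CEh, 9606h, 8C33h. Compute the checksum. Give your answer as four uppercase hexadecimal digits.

F2D5

One's-complement addition (fold any carry out of bit 15 back into bit 0):
  0xBC46 + 0xFF9F = 0x1BBE5 → wrap carry → 0xBBE6
  0xBBE6 + 0x463A = 0x10220 → wrap carry → 0x0221
  0x0221 + 0xE8CE = 0x0EAEF
  0xEAEF + 0x9606 = 0x180F5 → wrap carry → 0x80F6
  0x80F6 + 0x8C33 = 0x10D29 → wrap carry → 0x0D2A
One's-complement sum = 0x0D2A.
Checksum = ~0x0D2A & 0xFFFF = 0xF2D5.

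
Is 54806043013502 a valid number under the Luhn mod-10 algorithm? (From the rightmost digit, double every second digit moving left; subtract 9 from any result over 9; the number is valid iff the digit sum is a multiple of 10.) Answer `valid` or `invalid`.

valid

From the right, keep odd positions and double even positions (subtract 9 from any doubled value over 9):
  doubled (positions 2,4,...): 0 6 0 8 3 7 1 → sum 25
  kept (positions 1,3,...): 2 5 1 3 0 0 4 → sum 15
Total = 40.
40 mod 10 = 0, so the number is valid.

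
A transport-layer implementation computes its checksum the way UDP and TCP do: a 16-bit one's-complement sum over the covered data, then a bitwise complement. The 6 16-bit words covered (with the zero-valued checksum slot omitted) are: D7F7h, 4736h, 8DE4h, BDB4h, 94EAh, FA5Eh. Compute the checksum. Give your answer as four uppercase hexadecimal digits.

One's-complement addition (fold any carry out of bit 15 back into bit 0):
  0xD7F7 + 0x4736 = 0x11F2D → wrap carry → 0x1F2E
  0x1F2E + 0x8DE4 = 0x0AD12
  0xAD12 + 0xBDB4 = 0x16AC6 → wrap carry → 0x6AC7
  0x6AC7 + 0x94EA = 0x0FFB1
  0xFFB1 + 0xFA5E = 0x1FA0F → wrap carry → 0xFA10
One's-complement sum = 0xFA10.
Checksum = ~0xFA10 & 0xFFFF = 0x05EF.

05EF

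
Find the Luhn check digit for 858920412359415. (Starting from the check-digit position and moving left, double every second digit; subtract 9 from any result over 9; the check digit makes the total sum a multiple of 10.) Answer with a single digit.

Partial digits right→left: 5 1 4 9 5 3 2 1 4 0 2 9 8 5 8
Double every second digit counting from the check-digit position (so the 1st, 3rd, 5th, ... of the partial from the right).
  doubled (with −9 where >9): 1 8 1 4 8 4 7 7 → sum 40
  kept as-is: 1 9 3 1 0 9 5 → sum 28
Total = 40 + 28 = 68.
Check digit = (10 − (68 mod 10)) mod 10 = 2.

2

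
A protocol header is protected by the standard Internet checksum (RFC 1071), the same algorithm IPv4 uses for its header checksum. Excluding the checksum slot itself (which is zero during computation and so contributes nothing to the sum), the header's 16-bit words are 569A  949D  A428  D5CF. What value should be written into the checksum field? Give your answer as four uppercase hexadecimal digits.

One's-complement addition (fold any carry out of bit 15 back into bit 0):
  0x569A + 0x949D = 0x0EB37
  0xEB37 + 0xA428 = 0x18F5F → wrap carry → 0x8F60
  0x8F60 + 0xD5CF = 0x1652F → wrap carry → 0x6530
One's-complement sum = 0x6530.
Checksum = ~0x6530 & 0xFFFF = 0x9ACF.

9ACF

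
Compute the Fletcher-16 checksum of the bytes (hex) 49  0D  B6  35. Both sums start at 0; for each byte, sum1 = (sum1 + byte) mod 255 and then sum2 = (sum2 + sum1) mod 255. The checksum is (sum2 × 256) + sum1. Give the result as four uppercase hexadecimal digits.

Running sums (mod 255):
  after byte 0 (49): sum1=73, sum2=73
  after byte 1 (0D): sum1=86, sum2=159
  after byte 2 (B6): sum1=13, sum2=172
  after byte 3 (35): sum1=66, sum2=238
Checksum = sum2·256 + sum1 = 238·256 + 66 = 60994 = 0xEE42.

EE42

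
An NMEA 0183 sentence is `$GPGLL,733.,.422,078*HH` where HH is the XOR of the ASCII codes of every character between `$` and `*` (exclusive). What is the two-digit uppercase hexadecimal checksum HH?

XOR the ASCII codes of the payload characters:
  'G' = 0x47 → acc = 0x47
  'P' = 0x50 → acc = 0x17
  'G' = 0x47 → acc = 0x50
  'L' = 0x4C → acc = 0x1C
  'L' = 0x4C → acc = 0x50
  ',' = 0x2C → acc = 0x7C
  '7' = 0x37 → acc = 0x4B
  '3' = 0x33 → acc = 0x78
  '3' = 0x33 → acc = 0x4B
  '.' = 0x2E → acc = 0x65
  ',' = 0x2C → acc = 0x49
  '.' = 0x2E → acc = 0x67
  '4' = 0x34 → acc = 0x53
  '2' = 0x32 → acc = 0x61
  '2' = 0x32 → acc = 0x53
  ',' = 0x2C → acc = 0x7F
  '0' = 0x30 → acc = 0x4F
  '7' = 0x37 → acc = 0x78
  '8' = 0x38 → acc = 0x40
Checksum = 0x40.

40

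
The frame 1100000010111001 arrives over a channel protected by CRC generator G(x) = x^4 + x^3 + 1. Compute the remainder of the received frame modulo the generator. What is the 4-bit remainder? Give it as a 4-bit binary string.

Modulo-2 division of 1100000010111001 by 11001:
  pos 0: 11000 XOR 11001 = 00001
  pos 4: 10001 XOR 11001 = 01000
  pos 5: 10000 XOR 11001 = 01001
  pos 6: 10011 XOR 11001 = 01010
  pos 7: 10101 XOR 11001 = 01100
  pos 8: 11001 XOR 11001 = 00000
Remainder = 0001 (nonzero — an error is detected).

0001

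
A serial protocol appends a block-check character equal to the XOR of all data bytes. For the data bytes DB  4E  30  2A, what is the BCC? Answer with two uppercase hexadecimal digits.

8F

XOR the bytes together:
  start with 0xDB
  0xDB ⊕ 0x4E = 0x95
  0x95 ⊕ 0x30 = 0xA5
  0xA5 ⊕ 0x2A = 0x8F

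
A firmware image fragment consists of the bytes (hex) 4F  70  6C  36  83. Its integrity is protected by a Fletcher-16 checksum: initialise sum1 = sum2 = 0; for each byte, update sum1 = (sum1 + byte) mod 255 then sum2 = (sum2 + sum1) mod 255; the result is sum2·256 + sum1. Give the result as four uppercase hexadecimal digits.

Running sums (mod 255):
  after byte 0 (4F): sum1=79, sum2=79
  after byte 1 (70): sum1=191, sum2=15
  after byte 2 (6C): sum1=44, sum2=59
  after byte 3 (36): sum1=98, sum2=157
  after byte 4 (83): sum1=229, sum2=131
Checksum = sum2·256 + sum1 = 131·256 + 229 = 33765 = 0x83E5.

83E5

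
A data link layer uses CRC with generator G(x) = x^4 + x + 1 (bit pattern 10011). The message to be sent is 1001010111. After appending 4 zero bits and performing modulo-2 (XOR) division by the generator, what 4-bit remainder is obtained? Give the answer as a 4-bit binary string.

0110

Append 4 zeros: 10010101110000. Divide by 10011 (XOR where the leading bit is 1):
  pos 0: 10010 XOR 10011 = 00001
  pos 4: 11011 XOR 10011 = 01000
  pos 5: 10001 XOR 10011 = 00010
  pos 8: 10000 XOR 10011 = 00011
Remainder (last 4 bits) = 0110. This is the CRC / FCS.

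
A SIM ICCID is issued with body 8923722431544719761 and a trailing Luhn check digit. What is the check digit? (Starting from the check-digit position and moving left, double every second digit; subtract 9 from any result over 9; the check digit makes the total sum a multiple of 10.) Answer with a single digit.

Partial digits right→left: 1 6 7 9 1 7 4 4 5 1 3 4 2 2 7 3 2 9 8
Double every second digit counting from the check-digit position (so the 1st, 3rd, 5th, ... of the partial from the right).
  doubled (with −9 where >9): 2 5 2 8 1 6 4 5 4 7 → sum 44
  kept as-is: 6 9 7 4 1 4 2 3 9 → sum 45
Total = 44 + 45 = 89.
Check digit = (10 − (89 mod 10)) mod 10 = 1.

1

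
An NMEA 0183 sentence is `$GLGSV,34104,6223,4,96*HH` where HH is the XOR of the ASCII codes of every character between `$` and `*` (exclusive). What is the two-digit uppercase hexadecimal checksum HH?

45

XOR the ASCII codes of the payload characters:
  'G' = 0x47 → acc = 0x47
  'L' = 0x4C → acc = 0x0B
  'G' = 0x47 → acc = 0x4C
  'S' = 0x53 → acc = 0x1F
  'V' = 0x56 → acc = 0x49
  ',' = 0x2C → acc = 0x65
  '3' = 0x33 → acc = 0x56
  '4' = 0x34 → acc = 0x62
  '1' = 0x31 → acc = 0x53
  '0' = 0x30 → acc = 0x63
  '4' = 0x34 → acc = 0x57
  ',' = 0x2C → acc = 0x7B
  '6' = 0x36 → acc = 0x4D
  '2' = 0x32 → acc = 0x7F
  '2' = 0x32 → acc = 0x4D
  '3' = 0x33 → acc = 0x7E
  ',' = 0x2C → acc = 0x52
  '4' = 0x34 → acc = 0x66
  ',' = 0x2C → acc = 0x4A
  '9' = 0x39 → acc = 0x73
  '6' = 0x36 → acc = 0x45
Checksum = 0x45.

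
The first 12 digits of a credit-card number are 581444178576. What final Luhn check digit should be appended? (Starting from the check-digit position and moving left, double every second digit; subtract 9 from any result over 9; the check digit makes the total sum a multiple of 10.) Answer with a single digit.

Partial digits right→left: 6 7 5 8 7 1 4 4 4 1 8 5
Double every second digit counting from the check-digit position (so the 1st, 3rd, 5th, ... of the partial from the right).
  doubled (with −9 where >9): 3 1 5 8 8 7 → sum 32
  kept as-is: 7 8 1 4 1 5 → sum 26
Total = 32 + 26 = 58.
Check digit = (10 − (58 mod 10)) mod 10 = 2.

2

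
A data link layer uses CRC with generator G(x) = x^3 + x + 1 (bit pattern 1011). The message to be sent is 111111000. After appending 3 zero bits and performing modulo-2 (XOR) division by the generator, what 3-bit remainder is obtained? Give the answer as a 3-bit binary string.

111

Append 3 zeros: 111111000000. Divide by 1011 (XOR where the leading bit is 1):
  pos 0: 1111 XOR 1011 = 0100
  pos 1: 1001 XOR 1011 = 0010
  pos 3: 1010 XOR 1011 = 0001
  pos 6: 1000 XOR 1011 = 0011
  pos 8: 1100 XOR 1011 = 0111
Remainder (last 3 bits) = 111. This is the CRC / FCS.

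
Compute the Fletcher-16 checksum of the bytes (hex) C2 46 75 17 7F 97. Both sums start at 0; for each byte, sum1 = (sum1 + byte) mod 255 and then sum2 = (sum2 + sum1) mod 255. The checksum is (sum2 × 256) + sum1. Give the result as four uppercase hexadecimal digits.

A1AC

Running sums (mod 255):
  after byte 0 (C2): sum1=194, sum2=194
  after byte 1 (46): sum1=9, sum2=203
  after byte 2 (75): sum1=126, sum2=74
  after byte 3 (17): sum1=149, sum2=223
  after byte 4 (7F): sum1=21, sum2=244
  after byte 5 (97): sum1=172, sum2=161
Checksum = sum2·256 + sum1 = 161·256 + 172 = 41388 = 0xA1AC.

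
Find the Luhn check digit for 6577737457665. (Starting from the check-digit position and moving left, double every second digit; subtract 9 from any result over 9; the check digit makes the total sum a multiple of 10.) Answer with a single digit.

Partial digits right→left: 5 6 6 7 5 4 7 3 7 7 7 5 6
Double every second digit counting from the check-digit position (so the 1st, 3rd, 5th, ... of the partial from the right).
  doubled (with −9 where >9): 1 3 1 5 5 5 3 → sum 23
  kept as-is: 6 7 4 3 7 5 → sum 32
Total = 23 + 32 = 55.
Check digit = (10 − (55 mod 10)) mod 10 = 5.

5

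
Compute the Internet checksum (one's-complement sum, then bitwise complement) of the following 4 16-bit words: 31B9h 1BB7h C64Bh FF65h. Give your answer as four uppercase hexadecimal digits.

ECDD

One's-complement addition (fold any carry out of bit 15 back into bit 0):
  0x31B9 + 0x1BB7 = 0x04D70
  0x4D70 + 0xC64B = 0x113BB → wrap carry → 0x13BC
  0x13BC + 0xFF65 = 0x11321 → wrap carry → 0x1322
One's-complement sum = 0x1322.
Checksum = ~0x1322 & 0xFFFF = 0xECDD.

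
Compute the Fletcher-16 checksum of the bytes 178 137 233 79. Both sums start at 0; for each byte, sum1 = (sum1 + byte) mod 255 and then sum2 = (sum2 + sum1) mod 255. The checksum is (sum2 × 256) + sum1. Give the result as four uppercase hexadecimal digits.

8A75

Running sums (mod 255):
  after byte 0 (178): sum1=178, sum2=178
  after byte 1 (137): sum1=60, sum2=238
  after byte 2 (233): sum1=38, sum2=21
  after byte 3 (79): sum1=117, sum2=138
Checksum = sum2·256 + sum1 = 138·256 + 117 = 35445 = 0x8A75.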